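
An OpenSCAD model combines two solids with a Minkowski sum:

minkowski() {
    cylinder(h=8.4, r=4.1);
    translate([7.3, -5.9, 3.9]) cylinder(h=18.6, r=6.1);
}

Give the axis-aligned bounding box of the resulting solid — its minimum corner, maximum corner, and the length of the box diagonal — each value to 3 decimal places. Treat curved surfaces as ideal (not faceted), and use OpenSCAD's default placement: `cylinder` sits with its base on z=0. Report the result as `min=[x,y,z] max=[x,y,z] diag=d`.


A = translate([7.3, -5.9, 3.9]) cylinder(h=18.6, r=6.1) → bbox [1.2,-12,3.9] .. [13.4,0.2,22.5]
B = cylinder(h=8.4, r=4.1) → bbox [-4.1,-4.1,0] .. [4.1,4.1,8.4]
lo = A.lo+B.lo = [1.2-4.1, -12-4.1, 3.9+0] = [-2.900,-16.100,3.900]
hi = A.hi+B.hi = [13.4+4.1, 0.2+4.1, 22.5+8.4] = [17.500,4.300,30.900]
diag = √(20.4²+20.4²+27²) = √1561.32 = 39.514

min=[-2.900,-16.100,3.900] max=[17.500,4.300,30.900] diag=39.514


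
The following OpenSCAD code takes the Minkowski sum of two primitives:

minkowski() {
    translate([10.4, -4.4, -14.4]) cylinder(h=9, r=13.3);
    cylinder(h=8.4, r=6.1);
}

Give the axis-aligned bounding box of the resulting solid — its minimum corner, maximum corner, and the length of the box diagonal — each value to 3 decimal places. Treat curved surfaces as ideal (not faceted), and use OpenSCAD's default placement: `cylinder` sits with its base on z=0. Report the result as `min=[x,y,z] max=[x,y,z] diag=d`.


min=[-9.000,-23.800,-14.400] max=[29.800,15.000,3.000] diag=57.564

A = translate([10.4, -4.4, -14.4]) cylinder(h=9, r=13.3) → bbox [-2.9,-17.7,-14.4] .. [23.7,8.9,-5.4]
B = cylinder(h=8.4, r=6.1) → bbox [-6.1,-6.1,0] .. [6.1,6.1,8.4]
lo = A.lo+B.lo = [-2.9-6.1, -17.7-6.1, -14.4+0] = [-9.000,-23.800,-14.400]
hi = A.hi+B.hi = [23.7+6.1, 8.9+6.1, -5.4+8.4] = [29.800,15.000,3.000]
diag = √(38.8²+38.8²+17.4²) = √3313.64 = 57.564


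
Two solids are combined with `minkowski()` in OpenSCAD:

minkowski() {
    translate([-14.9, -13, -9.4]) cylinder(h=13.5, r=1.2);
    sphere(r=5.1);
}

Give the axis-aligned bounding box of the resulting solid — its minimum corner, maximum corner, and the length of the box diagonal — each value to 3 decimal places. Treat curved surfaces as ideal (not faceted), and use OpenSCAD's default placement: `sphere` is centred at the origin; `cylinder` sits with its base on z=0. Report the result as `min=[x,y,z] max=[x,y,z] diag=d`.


min=[-21.200,-19.300,-14.500] max=[-8.600,-6.700,9.200] diag=29.651

A = translate([-14.9, -13, -9.4]) cylinder(h=13.5, r=1.2) → bbox [-16.1,-14.2,-9.4] .. [-13.7,-11.8,4.1]
B = sphere(r=5.1) → bbox [-5.1,-5.1,-5.1] .. [5.1,5.1,5.1]
lo = A.lo+B.lo = [-16.1-5.1, -14.2-5.1, -9.4-5.1] = [-21.200,-19.300,-14.500]
hi = A.hi+B.hi = [-13.7+5.1, -11.8+5.1, 4.1+5.1] = [-8.600,-6.700,9.200]
diag = √(12.6²+12.6²+23.7²) = √879.21 = 29.651


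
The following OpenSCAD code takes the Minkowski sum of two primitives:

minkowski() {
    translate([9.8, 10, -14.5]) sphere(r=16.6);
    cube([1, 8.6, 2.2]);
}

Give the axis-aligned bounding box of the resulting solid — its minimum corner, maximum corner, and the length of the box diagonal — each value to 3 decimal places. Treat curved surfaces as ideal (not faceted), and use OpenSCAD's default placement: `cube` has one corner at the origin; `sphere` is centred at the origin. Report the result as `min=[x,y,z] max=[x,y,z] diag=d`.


A = translate([9.8, 10, -14.5]) sphere(r=16.6) → bbox [-6.8,-6.6,-31.1] .. [26.4,26.6,2.1]
B = cube([1, 8.6, 2.2]) → bbox [0,0,0] .. [1,8.6,2.2]
lo = A.lo+B.lo = [-6.8+0, -6.6+0, -31.1+0] = [-6.800,-6.600,-31.100]
hi = A.hi+B.hi = [26.4+1, 26.6+8.6, 2.1+2.2] = [27.400,35.200,4.300]
diag = √(34.2²+41.8²+35.4²) = √4170.04 = 64.576

min=[-6.800,-6.600,-31.100] max=[27.400,35.200,4.300] diag=64.576


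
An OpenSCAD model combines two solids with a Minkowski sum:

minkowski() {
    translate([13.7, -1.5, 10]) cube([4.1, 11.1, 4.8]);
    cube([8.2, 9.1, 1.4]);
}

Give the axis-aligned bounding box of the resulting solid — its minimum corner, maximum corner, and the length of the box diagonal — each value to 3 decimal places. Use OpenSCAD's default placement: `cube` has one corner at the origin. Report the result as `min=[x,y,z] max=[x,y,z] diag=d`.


min=[13.700,-1.500,10.000] max=[26.000,18.700,16.200] diag=24.449

A = translate([13.7, -1.5, 10]) cube([4.1, 11.1, 4.8]) → bbox [13.7,-1.5,10] .. [17.8,9.6,14.8]
B = cube([8.2, 9.1, 1.4]) → bbox [0,0,0] .. [8.2,9.1,1.4]
lo = A.lo+B.lo = [13.7+0, -1.5+0, 10+0] = [13.700,-1.500,10.000]
hi = A.hi+B.hi = [17.8+8.2, 9.6+9.1, 14.8+1.4] = [26.000,18.700,16.200]
diag = √(12.3²+20.2²+6.2²) = √597.77 = 24.449


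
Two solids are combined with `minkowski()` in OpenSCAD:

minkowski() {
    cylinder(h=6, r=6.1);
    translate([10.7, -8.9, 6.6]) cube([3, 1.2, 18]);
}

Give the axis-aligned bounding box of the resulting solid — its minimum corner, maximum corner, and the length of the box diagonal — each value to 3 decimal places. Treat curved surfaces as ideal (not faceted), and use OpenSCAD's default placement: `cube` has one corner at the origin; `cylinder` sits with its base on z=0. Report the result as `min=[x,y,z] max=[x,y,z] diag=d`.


min=[4.600,-15.000,6.600] max=[19.800,-1.600,30.600] diag=31.410

A = translate([10.7, -8.9, 6.6]) cube([3, 1.2, 18]) → bbox [10.7,-8.9,6.6] .. [13.7,-7.7,24.6]
B = cylinder(h=6, r=6.1) → bbox [-6.1,-6.1,0] .. [6.1,6.1,6]
lo = A.lo+B.lo = [10.7-6.1, -8.9-6.1, 6.6+0] = [4.600,-15.000,6.600]
hi = A.hi+B.hi = [13.7+6.1, -7.7+6.1, 24.6+6] = [19.800,-1.600,30.600]
diag = √(15.2²+13.4²+24²) = √986.6 = 31.410


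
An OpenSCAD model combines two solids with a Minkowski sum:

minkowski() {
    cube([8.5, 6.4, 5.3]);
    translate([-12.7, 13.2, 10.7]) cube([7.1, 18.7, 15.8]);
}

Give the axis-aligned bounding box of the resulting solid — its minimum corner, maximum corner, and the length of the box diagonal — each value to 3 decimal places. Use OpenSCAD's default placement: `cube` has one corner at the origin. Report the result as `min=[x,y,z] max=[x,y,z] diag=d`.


A = translate([-12.7, 13.2, 10.7]) cube([7.1, 18.7, 15.8]) → bbox [-12.7,13.2,10.7] .. [-5.6,31.9,26.5]
B = cube([8.5, 6.4, 5.3]) → bbox [0,0,0] .. [8.5,6.4,5.3]
lo = A.lo+B.lo = [-12.7+0, 13.2+0, 10.7+0] = [-12.700,13.200,10.700]
hi = A.hi+B.hi = [-5.6+8.5, 31.9+6.4, 26.5+5.3] = [2.900,38.300,31.800]
diag = √(15.6²+25.1²+21.1²) = √1318.58 = 36.312

min=[-12.700,13.200,10.700] max=[2.900,38.300,31.800] diag=36.312


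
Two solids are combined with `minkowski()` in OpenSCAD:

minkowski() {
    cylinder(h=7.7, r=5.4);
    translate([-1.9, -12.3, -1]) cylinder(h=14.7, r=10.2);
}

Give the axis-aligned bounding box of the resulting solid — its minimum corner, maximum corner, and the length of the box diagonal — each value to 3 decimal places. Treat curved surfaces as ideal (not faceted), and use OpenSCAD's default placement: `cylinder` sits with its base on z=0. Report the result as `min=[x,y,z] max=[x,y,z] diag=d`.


min=[-17.500,-27.900,-1.000] max=[13.700,3.300,21.400] diag=49.484

A = translate([-1.9, -12.3, -1]) cylinder(h=14.7, r=10.2) → bbox [-12.1,-22.5,-1] .. [8.3,-2.1,13.7]
B = cylinder(h=7.7, r=5.4) → bbox [-5.4,-5.4,0] .. [5.4,5.4,7.7]
lo = A.lo+B.lo = [-12.1-5.4, -22.5-5.4, -1+0] = [-17.500,-27.900,-1.000]
hi = A.hi+B.hi = [8.3+5.4, -2.1+5.4, 13.7+7.7] = [13.700,3.300,21.400]
diag = √(31.2²+31.2²+22.4²) = √2448.64 = 49.484


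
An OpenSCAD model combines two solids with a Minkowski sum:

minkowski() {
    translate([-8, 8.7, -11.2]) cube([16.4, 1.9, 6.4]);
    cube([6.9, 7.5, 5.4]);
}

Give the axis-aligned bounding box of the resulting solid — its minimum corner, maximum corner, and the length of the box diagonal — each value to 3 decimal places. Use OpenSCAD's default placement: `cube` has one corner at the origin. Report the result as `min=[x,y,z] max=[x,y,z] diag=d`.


A = translate([-8, 8.7, -11.2]) cube([16.4, 1.9, 6.4]) → bbox [-8,8.7,-11.2] .. [8.4,10.6,-4.8]
B = cube([6.9, 7.5, 5.4]) → bbox [0,0,0] .. [6.9,7.5,5.4]
lo = A.lo+B.lo = [-8+0, 8.7+0, -11.2+0] = [-8.000,8.700,-11.200]
hi = A.hi+B.hi = [8.4+6.9, 10.6+7.5, -4.8+5.4] = [15.300,18.100,0.600]
diag = √(23.3²+9.4²+11.8²) = √770.49 = 27.758

min=[-8.000,8.700,-11.200] max=[15.300,18.100,0.600] diag=27.758


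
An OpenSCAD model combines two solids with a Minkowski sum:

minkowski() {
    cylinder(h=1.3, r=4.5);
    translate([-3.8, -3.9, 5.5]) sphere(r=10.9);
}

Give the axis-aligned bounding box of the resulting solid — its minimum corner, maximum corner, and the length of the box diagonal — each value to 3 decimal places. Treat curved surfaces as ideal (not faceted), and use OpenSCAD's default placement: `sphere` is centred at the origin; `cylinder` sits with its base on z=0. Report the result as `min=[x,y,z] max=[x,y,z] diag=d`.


min=[-19.200,-19.300,-5.400] max=[11.600,11.500,17.700] diag=49.304

A = translate([-3.8, -3.9, 5.5]) sphere(r=10.9) → bbox [-14.7,-14.8,-5.4] .. [7.1,7,16.4]
B = cylinder(h=1.3, r=4.5) → bbox [-4.5,-4.5,0] .. [4.5,4.5,1.3]
lo = A.lo+B.lo = [-14.7-4.5, -14.8-4.5, -5.4+0] = [-19.200,-19.300,-5.400]
hi = A.hi+B.hi = [7.1+4.5, 7+4.5, 16.4+1.3] = [11.600,11.500,17.700]
diag = √(30.8²+30.8²+23.1²) = √2430.89 = 49.304


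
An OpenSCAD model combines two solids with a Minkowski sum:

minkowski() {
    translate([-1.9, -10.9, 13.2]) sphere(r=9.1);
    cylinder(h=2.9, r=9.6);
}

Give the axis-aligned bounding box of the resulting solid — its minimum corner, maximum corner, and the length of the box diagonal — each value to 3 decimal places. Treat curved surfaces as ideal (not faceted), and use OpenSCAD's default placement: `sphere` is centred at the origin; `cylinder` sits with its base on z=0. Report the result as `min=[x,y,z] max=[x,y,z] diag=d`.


A = translate([-1.9, -10.9, 13.2]) sphere(r=9.1) → bbox [-11,-20,4.1] .. [7.2,-1.8,22.3]
B = cylinder(h=2.9, r=9.6) → bbox [-9.6,-9.6,0] .. [9.6,9.6,2.9]
lo = A.lo+B.lo = [-11-9.6, -20-9.6, 4.1+0] = [-20.600,-29.600,4.100]
hi = A.hi+B.hi = [7.2+9.6, -1.8+9.6, 22.3+2.9] = [16.800,7.800,25.200]
diag = √(37.4²+37.4²+21.1²) = √3242.73 = 56.945

min=[-20.600,-29.600,4.100] max=[16.800,7.800,25.200] diag=56.945


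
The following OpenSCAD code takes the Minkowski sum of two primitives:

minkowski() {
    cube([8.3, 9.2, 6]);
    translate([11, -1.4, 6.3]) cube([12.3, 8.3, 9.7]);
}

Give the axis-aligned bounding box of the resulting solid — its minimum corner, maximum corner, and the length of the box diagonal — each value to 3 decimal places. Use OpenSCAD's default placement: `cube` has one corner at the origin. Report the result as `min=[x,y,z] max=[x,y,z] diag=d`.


min=[11.000,-1.400,6.300] max=[31.600,16.100,22.000] diag=31.259

A = translate([11, -1.4, 6.3]) cube([12.3, 8.3, 9.7]) → bbox [11,-1.4,6.3] .. [23.3,6.9,16]
B = cube([8.3, 9.2, 6]) → bbox [0,0,0] .. [8.3,9.2,6]
lo = A.lo+B.lo = [11+0, -1.4+0, 6.3+0] = [11.000,-1.400,6.300]
hi = A.hi+B.hi = [23.3+8.3, 6.9+9.2, 16+6] = [31.600,16.100,22.000]
diag = √(20.6²+17.5²+15.7²) = √977.1 = 31.259


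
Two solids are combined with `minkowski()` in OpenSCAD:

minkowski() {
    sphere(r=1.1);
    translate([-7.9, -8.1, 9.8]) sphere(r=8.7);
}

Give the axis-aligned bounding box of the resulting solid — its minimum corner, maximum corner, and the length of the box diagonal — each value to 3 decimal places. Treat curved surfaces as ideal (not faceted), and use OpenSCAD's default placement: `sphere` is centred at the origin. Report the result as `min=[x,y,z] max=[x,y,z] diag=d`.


min=[-17.700,-17.900,0.000] max=[1.900,1.700,19.600] diag=33.948

A = translate([-7.9, -8.1, 9.8]) sphere(r=8.7) → bbox [-16.6,-16.8,1.1] .. [0.8,0.6,18.5]
B = sphere(r=1.1) → bbox [-1.1,-1.1,-1.1] .. [1.1,1.1,1.1]
lo = A.lo+B.lo = [-16.6-1.1, -16.8-1.1, 1.1-1.1] = [-17.700,-17.900,0.000]
hi = A.hi+B.hi = [0.8+1.1, 0.6+1.1, 18.5+1.1] = [1.900,1.700,19.600]
diag = √(19.6²+19.6²+19.6²) = √1152.48 = 33.948


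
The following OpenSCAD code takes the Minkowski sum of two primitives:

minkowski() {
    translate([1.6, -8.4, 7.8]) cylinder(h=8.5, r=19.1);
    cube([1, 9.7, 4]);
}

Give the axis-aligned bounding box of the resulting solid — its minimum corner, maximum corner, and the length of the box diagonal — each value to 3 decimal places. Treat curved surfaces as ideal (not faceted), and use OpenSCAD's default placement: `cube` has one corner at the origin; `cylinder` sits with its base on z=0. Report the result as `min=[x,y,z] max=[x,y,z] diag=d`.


A = translate([1.6, -8.4, 7.8]) cylinder(h=8.5, r=19.1) → bbox [-17.5,-27.5,7.8] .. [20.7,10.7,16.3]
B = cube([1, 9.7, 4]) → bbox [0,0,0] .. [1,9.7,4]
lo = A.lo+B.lo = [-17.5+0, -27.5+0, 7.8+0] = [-17.500,-27.500,7.800]
hi = A.hi+B.hi = [20.7+1, 10.7+9.7, 16.3+4] = [21.700,20.400,20.300]
diag = √(39.2²+47.9²+12.5²) = √3987.3 = 63.145

min=[-17.500,-27.500,7.800] max=[21.700,20.400,20.300] diag=63.145


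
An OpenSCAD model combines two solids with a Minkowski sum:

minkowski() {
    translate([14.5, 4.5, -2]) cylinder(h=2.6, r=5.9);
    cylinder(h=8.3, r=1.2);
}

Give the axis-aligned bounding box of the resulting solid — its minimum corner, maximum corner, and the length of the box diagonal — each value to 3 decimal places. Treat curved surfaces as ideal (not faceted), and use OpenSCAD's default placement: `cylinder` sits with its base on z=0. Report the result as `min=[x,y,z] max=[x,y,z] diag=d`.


A = translate([14.5, 4.5, -2]) cylinder(h=2.6, r=5.9) → bbox [8.6,-1.4,-2] .. [20.4,10.4,0.6]
B = cylinder(h=8.3, r=1.2) → bbox [-1.2,-1.2,0] .. [1.2,1.2,8.3]
lo = A.lo+B.lo = [8.6-1.2, -1.4-1.2, -2+0] = [7.400,-2.600,-2.000]
hi = A.hi+B.hi = [20.4+1.2, 10.4+1.2, 0.6+8.3] = [21.600,11.600,8.900]
diag = √(14.2²+14.2²+10.9²) = √522.09 = 22.849

min=[7.400,-2.600,-2.000] max=[21.600,11.600,8.900] diag=22.849


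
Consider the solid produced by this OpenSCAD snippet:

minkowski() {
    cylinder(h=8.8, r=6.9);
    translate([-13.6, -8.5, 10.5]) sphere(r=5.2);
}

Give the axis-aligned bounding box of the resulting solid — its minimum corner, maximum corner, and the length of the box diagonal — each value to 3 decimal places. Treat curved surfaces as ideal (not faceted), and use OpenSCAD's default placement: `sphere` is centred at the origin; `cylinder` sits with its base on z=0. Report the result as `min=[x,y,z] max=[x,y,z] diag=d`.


min=[-25.700,-20.600,5.300] max=[-1.500,3.600,24.500] diag=39.242

A = translate([-13.6, -8.5, 10.5]) sphere(r=5.2) → bbox [-18.8,-13.7,5.3] .. [-8.4,-3.3,15.7]
B = cylinder(h=8.8, r=6.9) → bbox [-6.9,-6.9,0] .. [6.9,6.9,8.8]
lo = A.lo+B.lo = [-18.8-6.9, -13.7-6.9, 5.3+0] = [-25.700,-20.600,5.300]
hi = A.hi+B.hi = [-8.4+6.9, -3.3+6.9, 15.7+8.8] = [-1.500,3.600,24.500]
diag = √(24.2²+24.2²+19.2²) = √1539.92 = 39.242


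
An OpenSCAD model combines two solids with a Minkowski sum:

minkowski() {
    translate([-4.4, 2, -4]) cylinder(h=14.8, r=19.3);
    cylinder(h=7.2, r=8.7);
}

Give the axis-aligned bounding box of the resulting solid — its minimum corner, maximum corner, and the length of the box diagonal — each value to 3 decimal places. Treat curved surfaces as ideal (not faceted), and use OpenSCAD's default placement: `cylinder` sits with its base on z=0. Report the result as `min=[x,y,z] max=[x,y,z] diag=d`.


min=[-32.400,-26.000,-4.000] max=[23.600,30.000,18.000] diag=82.195

A = translate([-4.4, 2, -4]) cylinder(h=14.8, r=19.3) → bbox [-23.7,-17.3,-4] .. [14.9,21.3,10.8]
B = cylinder(h=7.2, r=8.7) → bbox [-8.7,-8.7,0] .. [8.7,8.7,7.2]
lo = A.lo+B.lo = [-23.7-8.7, -17.3-8.7, -4+0] = [-32.400,-26.000,-4.000]
hi = A.hi+B.hi = [14.9+8.7, 21.3+8.7, 10.8+7.2] = [23.600,30.000,18.000]
diag = √(56²+56²+22²) = √6756 = 82.195


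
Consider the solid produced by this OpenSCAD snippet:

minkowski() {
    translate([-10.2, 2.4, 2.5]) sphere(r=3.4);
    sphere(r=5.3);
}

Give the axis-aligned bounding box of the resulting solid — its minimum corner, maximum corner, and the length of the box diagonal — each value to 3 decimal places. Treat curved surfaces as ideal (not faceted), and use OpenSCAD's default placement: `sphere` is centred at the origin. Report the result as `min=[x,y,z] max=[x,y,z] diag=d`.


A = translate([-10.2, 2.4, 2.5]) sphere(r=3.4) → bbox [-13.6,-1,-0.9] .. [-6.8,5.8,5.9]
B = sphere(r=5.3) → bbox [-5.3,-5.3,-5.3] .. [5.3,5.3,5.3]
lo = A.lo+B.lo = [-13.6-5.3, -1-5.3, -0.9-5.3] = [-18.900,-6.300,-6.200]
hi = A.hi+B.hi = [-6.8+5.3, 5.8+5.3, 5.9+5.3] = [-1.500,11.100,11.200]
diag = √(17.4²+17.4²+17.4²) = √908.28 = 30.138

min=[-18.900,-6.300,-6.200] max=[-1.500,11.100,11.200] diag=30.138


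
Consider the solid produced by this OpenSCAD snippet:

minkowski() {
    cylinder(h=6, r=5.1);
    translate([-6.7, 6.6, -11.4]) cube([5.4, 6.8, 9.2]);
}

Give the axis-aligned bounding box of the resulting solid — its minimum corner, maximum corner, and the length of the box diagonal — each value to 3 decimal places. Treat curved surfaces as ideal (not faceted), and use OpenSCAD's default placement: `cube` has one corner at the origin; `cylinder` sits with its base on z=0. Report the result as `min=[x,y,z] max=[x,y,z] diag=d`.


min=[-11.800,1.500,-11.400] max=[3.800,18.500,3.800] diag=27.630

A = translate([-6.7, 6.6, -11.4]) cube([5.4, 6.8, 9.2]) → bbox [-6.7,6.6,-11.4] .. [-1.3,13.4,-2.2]
B = cylinder(h=6, r=5.1) → bbox [-5.1,-5.1,0] .. [5.1,5.1,6]
lo = A.lo+B.lo = [-6.7-5.1, 6.6-5.1, -11.4+0] = [-11.800,1.500,-11.400]
hi = A.hi+B.hi = [-1.3+5.1, 13.4+5.1, -2.2+6] = [3.800,18.500,3.800]
diag = √(15.6²+17²+15.2²) = √763.4 = 27.630


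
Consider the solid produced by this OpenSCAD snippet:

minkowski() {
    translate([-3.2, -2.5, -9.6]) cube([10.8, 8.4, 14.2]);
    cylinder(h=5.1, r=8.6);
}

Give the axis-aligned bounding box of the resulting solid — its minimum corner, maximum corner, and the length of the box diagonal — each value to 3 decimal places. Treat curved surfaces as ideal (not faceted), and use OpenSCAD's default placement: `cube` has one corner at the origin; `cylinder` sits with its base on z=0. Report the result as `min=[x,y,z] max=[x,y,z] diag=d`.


min=[-11.800,-11.100,-9.600] max=[16.200,14.500,9.700] diag=42.566

A = translate([-3.2, -2.5, -9.6]) cube([10.8, 8.4, 14.2]) → bbox [-3.2,-2.5,-9.6] .. [7.6,5.9,4.6]
B = cylinder(h=5.1, r=8.6) → bbox [-8.6,-8.6,0] .. [8.6,8.6,5.1]
lo = A.lo+B.lo = [-3.2-8.6, -2.5-8.6, -9.6+0] = [-11.800,-11.100,-9.600]
hi = A.hi+B.hi = [7.6+8.6, 5.9+8.6, 4.6+5.1] = [16.200,14.500,9.700]
diag = √(28²+25.6²+19.3²) = √1811.85 = 42.566


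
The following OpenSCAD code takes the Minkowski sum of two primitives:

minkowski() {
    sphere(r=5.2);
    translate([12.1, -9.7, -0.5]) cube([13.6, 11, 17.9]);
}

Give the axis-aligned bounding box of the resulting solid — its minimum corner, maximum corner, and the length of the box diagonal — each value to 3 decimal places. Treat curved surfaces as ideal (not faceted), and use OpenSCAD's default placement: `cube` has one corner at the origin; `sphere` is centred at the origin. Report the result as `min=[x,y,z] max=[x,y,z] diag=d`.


A = translate([12.1, -9.7, -0.5]) cube([13.6, 11, 17.9]) → bbox [12.1,-9.7,-0.5] .. [25.7,1.3,17.4]
B = sphere(r=5.2) → bbox [-5.2,-5.2,-5.2] .. [5.2,5.2,5.2]
lo = A.lo+B.lo = [12.1-5.2, -9.7-5.2, -0.5-5.2] = [6.900,-14.900,-5.700]
hi = A.hi+B.hi = [25.7+5.2, 1.3+5.2, 17.4+5.2] = [30.900,6.500,22.600]
diag = √(24²+21.4²+28.3²) = √1834.85 = 42.835

min=[6.900,-14.900,-5.700] max=[30.900,6.500,22.600] diag=42.835


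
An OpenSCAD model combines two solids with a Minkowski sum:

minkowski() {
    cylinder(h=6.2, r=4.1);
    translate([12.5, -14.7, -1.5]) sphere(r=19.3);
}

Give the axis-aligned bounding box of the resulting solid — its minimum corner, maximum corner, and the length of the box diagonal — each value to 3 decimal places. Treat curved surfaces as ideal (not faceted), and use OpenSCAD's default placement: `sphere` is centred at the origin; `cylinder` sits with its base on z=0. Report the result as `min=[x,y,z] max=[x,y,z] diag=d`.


min=[-10.900,-38.100,-20.800] max=[35.900,8.700,24.000] diag=79.922

A = translate([12.5, -14.7, -1.5]) sphere(r=19.3) → bbox [-6.8,-34,-20.8] .. [31.8,4.6,17.8]
B = cylinder(h=6.2, r=4.1) → bbox [-4.1,-4.1,0] .. [4.1,4.1,6.2]
lo = A.lo+B.lo = [-6.8-4.1, -34-4.1, -20.8+0] = [-10.900,-38.100,-20.800]
hi = A.hi+B.hi = [31.8+4.1, 4.6+4.1, 17.8+6.2] = [35.900,8.700,24.000]
diag = √(46.8²+46.8²+44.8²) = √6387.52 = 79.922


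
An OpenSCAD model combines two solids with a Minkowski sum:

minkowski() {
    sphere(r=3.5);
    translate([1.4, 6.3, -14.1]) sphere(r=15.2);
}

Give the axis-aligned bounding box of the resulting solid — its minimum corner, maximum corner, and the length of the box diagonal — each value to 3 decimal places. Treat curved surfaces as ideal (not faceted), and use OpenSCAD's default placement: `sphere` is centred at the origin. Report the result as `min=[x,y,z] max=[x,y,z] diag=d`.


A = translate([1.4, 6.3, -14.1]) sphere(r=15.2) → bbox [-13.8,-8.9,-29.3] .. [16.6,21.5,1.1]
B = sphere(r=3.5) → bbox [-3.5,-3.5,-3.5] .. [3.5,3.5,3.5]
lo = A.lo+B.lo = [-13.8-3.5, -8.9-3.5, -29.3-3.5] = [-17.300,-12.400,-32.800]
hi = A.hi+B.hi = [16.6+3.5, 21.5+3.5, 1.1+3.5] = [20.100,25.000,4.600]
diag = √(37.4²+37.4²+37.4²) = √4196.28 = 64.779

min=[-17.300,-12.400,-32.800] max=[20.100,25.000,4.600] diag=64.779


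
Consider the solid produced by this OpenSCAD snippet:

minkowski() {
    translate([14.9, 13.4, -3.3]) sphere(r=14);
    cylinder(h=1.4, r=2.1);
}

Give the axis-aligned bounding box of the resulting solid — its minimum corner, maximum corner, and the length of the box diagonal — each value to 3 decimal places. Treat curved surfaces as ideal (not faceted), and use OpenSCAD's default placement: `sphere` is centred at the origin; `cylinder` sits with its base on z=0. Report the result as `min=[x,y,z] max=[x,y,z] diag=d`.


min=[-1.200,-2.700,-17.300] max=[31.000,29.500,12.100] diag=54.204

A = translate([14.9, 13.4, -3.3]) sphere(r=14) → bbox [0.9,-0.6,-17.3] .. [28.9,27.4,10.7]
B = cylinder(h=1.4, r=2.1) → bbox [-2.1,-2.1,0] .. [2.1,2.1,1.4]
lo = A.lo+B.lo = [0.9-2.1, -0.6-2.1, -17.3+0] = [-1.200,-2.700,-17.300]
hi = A.hi+B.hi = [28.9+2.1, 27.4+2.1, 10.7+1.4] = [31.000,29.500,12.100]
diag = √(32.2²+32.2²+29.4²) = √2938.04 = 54.204


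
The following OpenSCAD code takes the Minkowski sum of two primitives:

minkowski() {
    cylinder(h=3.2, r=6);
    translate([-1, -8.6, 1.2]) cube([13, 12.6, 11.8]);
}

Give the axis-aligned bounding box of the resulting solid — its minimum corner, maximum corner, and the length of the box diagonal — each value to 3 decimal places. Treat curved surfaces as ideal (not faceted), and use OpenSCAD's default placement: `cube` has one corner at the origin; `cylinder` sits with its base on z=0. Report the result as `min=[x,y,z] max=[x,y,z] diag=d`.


min=[-7.000,-14.600,1.200] max=[18.000,10.000,16.200] diag=38.147

A = translate([-1, -8.6, 1.2]) cube([13, 12.6, 11.8]) → bbox [-1,-8.6,1.2] .. [12,4,13]
B = cylinder(h=3.2, r=6) → bbox [-6,-6,0] .. [6,6,3.2]
lo = A.lo+B.lo = [-1-6, -8.6-6, 1.2+0] = [-7.000,-14.600,1.200]
hi = A.hi+B.hi = [12+6, 4+6, 13+3.2] = [18.000,10.000,16.200]
diag = √(25²+24.6²+15²) = √1455.16 = 38.147


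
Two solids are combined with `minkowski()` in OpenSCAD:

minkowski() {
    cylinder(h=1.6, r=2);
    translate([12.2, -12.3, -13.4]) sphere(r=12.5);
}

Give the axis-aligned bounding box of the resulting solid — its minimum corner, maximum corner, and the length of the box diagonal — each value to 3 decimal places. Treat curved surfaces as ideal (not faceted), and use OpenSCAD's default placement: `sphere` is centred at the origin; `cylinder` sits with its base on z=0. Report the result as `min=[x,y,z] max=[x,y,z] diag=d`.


A = translate([12.2, -12.3, -13.4]) sphere(r=12.5) → bbox [-0.3,-24.8,-25.9] .. [24.7,0.2,-0.9]
B = cylinder(h=1.6, r=2) → bbox [-2,-2,0] .. [2,2,1.6]
lo = A.lo+B.lo = [-0.3-2, -24.8-2, -25.9+0] = [-2.300,-26.800,-25.900]
hi = A.hi+B.hi = [24.7+2, 0.2+2, -0.9+1.6] = [26.700,2.200,0.700]
diag = √(29²+29²+26.6²) = √2389.56 = 48.883

min=[-2.300,-26.800,-25.900] max=[26.700,2.200,0.700] diag=48.883


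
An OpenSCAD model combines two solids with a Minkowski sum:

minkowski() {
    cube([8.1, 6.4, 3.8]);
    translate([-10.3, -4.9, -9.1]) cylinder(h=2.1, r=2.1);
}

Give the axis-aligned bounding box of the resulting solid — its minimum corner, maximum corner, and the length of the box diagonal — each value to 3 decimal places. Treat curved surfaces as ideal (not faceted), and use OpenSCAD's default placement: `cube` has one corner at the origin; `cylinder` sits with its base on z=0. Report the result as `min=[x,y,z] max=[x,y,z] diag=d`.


min=[-12.400,-7.000,-9.100] max=[-0.100,3.600,-3.200] diag=17.276

A = translate([-10.3, -4.9, -9.1]) cylinder(h=2.1, r=2.1) → bbox [-12.4,-7,-9.1] .. [-8.2,-2.8,-7]
B = cube([8.1, 6.4, 3.8]) → bbox [0,0,0] .. [8.1,6.4,3.8]
lo = A.lo+B.lo = [-12.4+0, -7+0, -9.1+0] = [-12.400,-7.000,-9.100]
hi = A.hi+B.hi = [-8.2+8.1, -2.8+6.4, -7+3.8] = [-0.100,3.600,-3.200]
diag = √(12.3²+10.6²+5.9²) = √298.46 = 17.276


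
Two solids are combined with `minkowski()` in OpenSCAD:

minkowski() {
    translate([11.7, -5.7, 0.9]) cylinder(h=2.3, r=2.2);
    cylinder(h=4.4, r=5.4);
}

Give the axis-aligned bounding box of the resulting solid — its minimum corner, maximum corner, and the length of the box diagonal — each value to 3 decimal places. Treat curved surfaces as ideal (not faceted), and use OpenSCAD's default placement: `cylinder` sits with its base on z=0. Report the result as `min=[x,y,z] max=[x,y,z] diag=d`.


min=[4.100,-13.300,0.900] max=[19.300,1.900,7.600] diag=22.516

A = translate([11.7, -5.7, 0.9]) cylinder(h=2.3, r=2.2) → bbox [9.5,-7.9,0.9] .. [13.9,-3.5,3.2]
B = cylinder(h=4.4, r=5.4) → bbox [-5.4,-5.4,0] .. [5.4,5.4,4.4]
lo = A.lo+B.lo = [9.5-5.4, -7.9-5.4, 0.9+0] = [4.100,-13.300,0.900]
hi = A.hi+B.hi = [13.9+5.4, -3.5+5.4, 3.2+4.4] = [19.300,1.900,7.600]
diag = √(15.2²+15.2²+6.7²) = √506.97 = 22.516


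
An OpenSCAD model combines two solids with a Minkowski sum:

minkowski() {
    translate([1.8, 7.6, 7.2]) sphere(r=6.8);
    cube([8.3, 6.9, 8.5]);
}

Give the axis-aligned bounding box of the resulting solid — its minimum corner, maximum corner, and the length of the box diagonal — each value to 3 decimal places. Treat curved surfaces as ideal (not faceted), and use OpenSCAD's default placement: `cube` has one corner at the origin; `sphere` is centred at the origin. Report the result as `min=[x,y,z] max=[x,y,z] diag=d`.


min=[-5.000,0.800,0.400] max=[16.900,21.300,22.500] diag=37.259

A = translate([1.8, 7.6, 7.2]) sphere(r=6.8) → bbox [-5,0.8,0.4] .. [8.6,14.4,14]
B = cube([8.3, 6.9, 8.5]) → bbox [0,0,0] .. [8.3,6.9,8.5]
lo = A.lo+B.lo = [-5+0, 0.8+0, 0.4+0] = [-5.000,0.800,0.400]
hi = A.hi+B.hi = [8.6+8.3, 14.4+6.9, 14+8.5] = [16.900,21.300,22.500]
diag = √(21.9²+20.5²+22.1²) = √1388.27 = 37.259


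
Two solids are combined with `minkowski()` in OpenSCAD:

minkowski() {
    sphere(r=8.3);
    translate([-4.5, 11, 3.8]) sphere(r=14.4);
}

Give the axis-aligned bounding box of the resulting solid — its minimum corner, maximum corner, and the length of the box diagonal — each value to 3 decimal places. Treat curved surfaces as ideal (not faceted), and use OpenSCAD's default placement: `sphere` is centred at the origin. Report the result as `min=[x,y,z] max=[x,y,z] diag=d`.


A = translate([-4.5, 11, 3.8]) sphere(r=14.4) → bbox [-18.9,-3.4,-10.6] .. [9.9,25.4,18.2]
B = sphere(r=8.3) → bbox [-8.3,-8.3,-8.3] .. [8.3,8.3,8.3]
lo = A.lo+B.lo = [-18.9-8.3, -3.4-8.3, -10.6-8.3] = [-27.200,-11.700,-18.900]
hi = A.hi+B.hi = [9.9+8.3, 25.4+8.3, 18.2+8.3] = [18.200,33.700,26.500]
diag = √(45.4²+45.4²+45.4²) = √6183.48 = 78.635

min=[-27.200,-11.700,-18.900] max=[18.200,33.700,26.500] diag=78.635


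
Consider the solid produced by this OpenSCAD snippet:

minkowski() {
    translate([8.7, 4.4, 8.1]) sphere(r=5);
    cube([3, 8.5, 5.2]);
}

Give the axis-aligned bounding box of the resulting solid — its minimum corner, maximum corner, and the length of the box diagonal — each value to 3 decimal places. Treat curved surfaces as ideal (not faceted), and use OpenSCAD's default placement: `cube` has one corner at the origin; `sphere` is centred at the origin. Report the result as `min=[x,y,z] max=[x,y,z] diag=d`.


A = translate([8.7, 4.4, 8.1]) sphere(r=5) → bbox [3.7,-0.6,3.1] .. [13.7,9.4,13.1]
B = cube([3, 8.5, 5.2]) → bbox [0,0,0] .. [3,8.5,5.2]
lo = A.lo+B.lo = [3.7+0, -0.6+0, 3.1+0] = [3.700,-0.600,3.100]
hi = A.hi+B.hi = [13.7+3, 9.4+8.5, 13.1+5.2] = [16.700,17.900,18.300]
diag = √(13²+18.5²+15.2²) = √742.29 = 27.245

min=[3.700,-0.600,3.100] max=[16.700,17.900,18.300] diag=27.245


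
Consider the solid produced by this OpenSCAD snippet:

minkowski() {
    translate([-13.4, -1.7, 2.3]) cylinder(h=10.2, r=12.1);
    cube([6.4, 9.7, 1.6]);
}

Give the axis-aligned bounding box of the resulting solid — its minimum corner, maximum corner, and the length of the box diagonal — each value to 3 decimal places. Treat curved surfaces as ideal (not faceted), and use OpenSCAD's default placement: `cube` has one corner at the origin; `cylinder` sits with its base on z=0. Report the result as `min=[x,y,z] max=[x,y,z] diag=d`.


min=[-25.500,-13.800,2.300] max=[5.100,20.100,14.100] diag=47.168

A = translate([-13.4, -1.7, 2.3]) cylinder(h=10.2, r=12.1) → bbox [-25.5,-13.8,2.3] .. [-1.3,10.4,12.5]
B = cube([6.4, 9.7, 1.6]) → bbox [0,0,0] .. [6.4,9.7,1.6]
lo = A.lo+B.lo = [-25.5+0, -13.8+0, 2.3+0] = [-25.500,-13.800,2.300]
hi = A.hi+B.hi = [-1.3+6.4, 10.4+9.7, 12.5+1.6] = [5.100,20.100,14.100]
diag = √(30.6²+33.9²+11.8²) = √2224.81 = 47.168


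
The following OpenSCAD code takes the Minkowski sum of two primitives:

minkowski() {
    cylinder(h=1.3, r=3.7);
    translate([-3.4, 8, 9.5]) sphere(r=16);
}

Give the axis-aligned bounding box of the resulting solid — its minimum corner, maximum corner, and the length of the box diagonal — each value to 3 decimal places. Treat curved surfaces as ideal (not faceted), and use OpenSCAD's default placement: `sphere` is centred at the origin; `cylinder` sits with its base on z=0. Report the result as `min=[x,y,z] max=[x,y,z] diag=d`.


A = translate([-3.4, 8, 9.5]) sphere(r=16) → bbox [-19.4,-8,-6.5] .. [12.6,24,25.5]
B = cylinder(h=1.3, r=3.7) → bbox [-3.7,-3.7,0] .. [3.7,3.7,1.3]
lo = A.lo+B.lo = [-19.4-3.7, -8-3.7, -6.5+0] = [-23.100,-11.700,-6.500]
hi = A.hi+B.hi = [12.6+3.7, 24+3.7, 25.5+1.3] = [16.300,27.700,26.800]
diag = √(39.4²+39.4²+33.3²) = √4213.61 = 64.912

min=[-23.100,-11.700,-6.500] max=[16.300,27.700,26.800] diag=64.912


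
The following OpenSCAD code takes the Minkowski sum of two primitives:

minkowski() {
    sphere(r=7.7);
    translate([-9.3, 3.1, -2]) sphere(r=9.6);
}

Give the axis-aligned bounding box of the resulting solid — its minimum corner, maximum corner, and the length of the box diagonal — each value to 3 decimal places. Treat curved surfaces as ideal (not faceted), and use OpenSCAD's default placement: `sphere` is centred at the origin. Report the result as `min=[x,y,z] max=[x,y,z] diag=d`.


min=[-26.600,-14.200,-19.300] max=[8.000,20.400,15.300] diag=59.929

A = translate([-9.3, 3.1, -2]) sphere(r=9.6) → bbox [-18.9,-6.5,-11.6] .. [0.3,12.7,7.6]
B = sphere(r=7.7) → bbox [-7.7,-7.7,-7.7] .. [7.7,7.7,7.7]
lo = A.lo+B.lo = [-18.9-7.7, -6.5-7.7, -11.6-7.7] = [-26.600,-14.200,-19.300]
hi = A.hi+B.hi = [0.3+7.7, 12.7+7.7, 7.6+7.7] = [8.000,20.400,15.300]
diag = √(34.6²+34.6²+34.6²) = √3591.48 = 59.929


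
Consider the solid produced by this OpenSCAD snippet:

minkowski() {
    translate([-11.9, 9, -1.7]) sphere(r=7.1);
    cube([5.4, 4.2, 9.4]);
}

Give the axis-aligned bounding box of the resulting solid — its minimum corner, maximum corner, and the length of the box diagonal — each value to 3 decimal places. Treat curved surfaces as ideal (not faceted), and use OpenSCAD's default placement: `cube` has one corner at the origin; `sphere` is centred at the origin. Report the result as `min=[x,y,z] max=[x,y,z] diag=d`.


A = translate([-11.9, 9, -1.7]) sphere(r=7.1) → bbox [-19,1.9,-8.8] .. [-4.8,16.1,5.4]
B = cube([5.4, 4.2, 9.4]) → bbox [0,0,0] .. [5.4,4.2,9.4]
lo = A.lo+B.lo = [-19+0, 1.9+0, -8.8+0] = [-19.000,1.900,-8.800]
hi = A.hi+B.hi = [-4.8+5.4, 16.1+4.2, 5.4+9.4] = [0.600,20.300,14.800]
diag = √(19.6²+18.4²+23.6²) = √1279.68 = 35.773

min=[-19.000,1.900,-8.800] max=[0.600,20.300,14.800] diag=35.773


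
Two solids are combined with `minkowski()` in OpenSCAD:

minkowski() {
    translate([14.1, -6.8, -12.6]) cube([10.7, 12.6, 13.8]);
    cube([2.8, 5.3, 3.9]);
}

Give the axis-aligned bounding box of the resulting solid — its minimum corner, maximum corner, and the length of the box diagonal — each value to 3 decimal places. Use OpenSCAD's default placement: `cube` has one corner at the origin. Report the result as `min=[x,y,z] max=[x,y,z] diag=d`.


A = translate([14.1, -6.8, -12.6]) cube([10.7, 12.6, 13.8]) → bbox [14.1,-6.8,-12.6] .. [24.8,5.8,1.2]
B = cube([2.8, 5.3, 3.9]) → bbox [0,0,0] .. [2.8,5.3,3.9]
lo = A.lo+B.lo = [14.1+0, -6.8+0, -12.6+0] = [14.100,-6.800,-12.600]
hi = A.hi+B.hi = [24.8+2.8, 5.8+5.3, 1.2+3.9] = [27.600,11.100,5.100]
diag = √(13.5²+17.9²+17.7²) = √815.95 = 28.565

min=[14.100,-6.800,-12.600] max=[27.600,11.100,5.100] diag=28.565


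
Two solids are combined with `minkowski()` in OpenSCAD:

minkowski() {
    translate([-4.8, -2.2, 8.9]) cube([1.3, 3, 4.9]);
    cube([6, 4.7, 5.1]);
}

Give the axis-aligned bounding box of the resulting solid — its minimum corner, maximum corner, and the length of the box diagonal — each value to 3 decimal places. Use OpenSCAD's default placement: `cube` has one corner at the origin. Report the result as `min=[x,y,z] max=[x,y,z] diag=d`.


A = translate([-4.8, -2.2, 8.9]) cube([1.3, 3, 4.9]) → bbox [-4.8,-2.2,8.9] .. [-3.5,0.8,13.8]
B = cube([6, 4.7, 5.1]) → bbox [0,0,0] .. [6,4.7,5.1]
lo = A.lo+B.lo = [-4.8+0, -2.2+0, 8.9+0] = [-4.800,-2.200,8.900]
hi = A.hi+B.hi = [-3.5+6, 0.8+4.7, 13.8+5.1] = [2.500,5.500,18.900]
diag = √(7.3²+7.7²+10²) = √212.58 = 14.580

min=[-4.800,-2.200,8.900] max=[2.500,5.500,18.900] diag=14.580


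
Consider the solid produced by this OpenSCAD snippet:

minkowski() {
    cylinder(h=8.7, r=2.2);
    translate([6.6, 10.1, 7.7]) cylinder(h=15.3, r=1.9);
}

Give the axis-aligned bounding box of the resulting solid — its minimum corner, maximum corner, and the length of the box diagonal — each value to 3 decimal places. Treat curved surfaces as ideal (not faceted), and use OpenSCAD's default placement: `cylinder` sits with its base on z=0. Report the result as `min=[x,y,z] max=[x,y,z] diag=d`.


A = translate([6.6, 10.1, 7.7]) cylinder(h=15.3, r=1.9) → bbox [4.7,8.2,7.7] .. [8.5,12,23]
B = cylinder(h=8.7, r=2.2) → bbox [-2.2,-2.2,0] .. [2.2,2.2,8.7]
lo = A.lo+B.lo = [4.7-2.2, 8.2-2.2, 7.7+0] = [2.500,6.000,7.700]
hi = A.hi+B.hi = [8.5+2.2, 12+2.2, 23+8.7] = [10.700,14.200,31.700]
diag = √(8.2²+8.2²+24²) = √710.48 = 26.655

min=[2.500,6.000,7.700] max=[10.700,14.200,31.700] diag=26.655


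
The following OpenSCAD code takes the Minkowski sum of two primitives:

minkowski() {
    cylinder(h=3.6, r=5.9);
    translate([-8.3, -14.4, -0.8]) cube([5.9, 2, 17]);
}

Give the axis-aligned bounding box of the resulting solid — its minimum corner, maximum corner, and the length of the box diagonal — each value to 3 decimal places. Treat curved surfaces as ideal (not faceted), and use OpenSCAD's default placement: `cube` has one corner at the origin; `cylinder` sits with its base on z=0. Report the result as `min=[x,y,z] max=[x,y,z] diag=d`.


A = translate([-8.3, -14.4, -0.8]) cube([5.9, 2, 17]) → bbox [-8.3,-14.4,-0.8] .. [-2.4,-12.4,16.2]
B = cylinder(h=3.6, r=5.9) → bbox [-5.9,-5.9,0] .. [5.9,5.9,3.6]
lo = A.lo+B.lo = [-8.3-5.9, -14.4-5.9, -0.8+0] = [-14.200,-20.300,-0.800]
hi = A.hi+B.hi = [-2.4+5.9, -12.4+5.9, 16.2+3.6] = [3.500,-6.500,19.800]
diag = √(17.7²+13.8²+20.6²) = √928.09 = 30.465

min=[-14.200,-20.300,-0.800] max=[3.500,-6.500,19.800] diag=30.465


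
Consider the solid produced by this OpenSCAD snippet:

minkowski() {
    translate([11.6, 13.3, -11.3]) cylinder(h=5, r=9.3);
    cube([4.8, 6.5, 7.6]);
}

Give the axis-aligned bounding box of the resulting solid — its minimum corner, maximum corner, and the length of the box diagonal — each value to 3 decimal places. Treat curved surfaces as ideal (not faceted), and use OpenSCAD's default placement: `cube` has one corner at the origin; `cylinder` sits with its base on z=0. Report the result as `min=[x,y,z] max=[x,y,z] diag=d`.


min=[2.300,4.000,-11.300] max=[25.700,29.100,1.300] diag=36.556

A = translate([11.6, 13.3, -11.3]) cylinder(h=5, r=9.3) → bbox [2.3,4,-11.3] .. [20.9,22.6,-6.3]
B = cube([4.8, 6.5, 7.6]) → bbox [0,0,0] .. [4.8,6.5,7.6]
lo = A.lo+B.lo = [2.3+0, 4+0, -11.3+0] = [2.300,4.000,-11.300]
hi = A.hi+B.hi = [20.9+4.8, 22.6+6.5, -6.3+7.6] = [25.700,29.100,1.300]
diag = √(23.4²+25.1²+12.6²) = √1336.33 = 36.556


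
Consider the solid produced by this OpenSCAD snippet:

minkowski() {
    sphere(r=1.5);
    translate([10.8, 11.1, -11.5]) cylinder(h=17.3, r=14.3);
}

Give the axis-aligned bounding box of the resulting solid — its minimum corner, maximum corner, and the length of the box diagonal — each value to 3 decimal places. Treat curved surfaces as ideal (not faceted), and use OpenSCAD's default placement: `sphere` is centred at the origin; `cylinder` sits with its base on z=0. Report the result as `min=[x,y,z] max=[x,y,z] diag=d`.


A = translate([10.8, 11.1, -11.5]) cylinder(h=17.3, r=14.3) → bbox [-3.5,-3.2,-11.5] .. [25.1,25.4,5.8]
B = sphere(r=1.5) → bbox [-1.5,-1.5,-1.5] .. [1.5,1.5,1.5]
lo = A.lo+B.lo = [-3.5-1.5, -3.2-1.5, -11.5-1.5] = [-5.000,-4.700,-13.000]
hi = A.hi+B.hi = [25.1+1.5, 25.4+1.5, 5.8+1.5] = [26.600,26.900,7.300]
diag = √(31.6²+31.6²+20.3²) = √2409.21 = 49.084

min=[-5.000,-4.700,-13.000] max=[26.600,26.900,7.300] diag=49.084


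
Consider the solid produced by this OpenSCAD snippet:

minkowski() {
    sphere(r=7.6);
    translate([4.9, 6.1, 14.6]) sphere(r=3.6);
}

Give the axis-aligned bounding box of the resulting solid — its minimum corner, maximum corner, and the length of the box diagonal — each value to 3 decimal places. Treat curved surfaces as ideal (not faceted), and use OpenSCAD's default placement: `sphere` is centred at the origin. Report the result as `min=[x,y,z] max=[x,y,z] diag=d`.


A = translate([4.9, 6.1, 14.6]) sphere(r=3.6) → bbox [1.3,2.5,11] .. [8.5,9.7,18.2]
B = sphere(r=7.6) → bbox [-7.6,-7.6,-7.6] .. [7.6,7.6,7.6]
lo = A.lo+B.lo = [1.3-7.6, 2.5-7.6, 11-7.6] = [-6.300,-5.100,3.400]
hi = A.hi+B.hi = [8.5+7.6, 9.7+7.6, 18.2+7.6] = [16.100,17.300,25.800]
diag = √(22.4²+22.4²+22.4²) = √1505.28 = 38.798

min=[-6.300,-5.100,3.400] max=[16.100,17.300,25.800] diag=38.798


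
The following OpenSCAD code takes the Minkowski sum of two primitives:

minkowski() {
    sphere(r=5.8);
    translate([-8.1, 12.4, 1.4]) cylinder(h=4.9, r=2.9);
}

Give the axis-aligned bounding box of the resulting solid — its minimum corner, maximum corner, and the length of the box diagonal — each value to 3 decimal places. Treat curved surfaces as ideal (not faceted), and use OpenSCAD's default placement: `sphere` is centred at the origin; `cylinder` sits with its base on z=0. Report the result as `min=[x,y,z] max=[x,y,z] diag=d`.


A = translate([-8.1, 12.4, 1.4]) cylinder(h=4.9, r=2.9) → bbox [-11,9.5,1.4] .. [-5.2,15.3,6.3]
B = sphere(r=5.8) → bbox [-5.8,-5.8,-5.8] .. [5.8,5.8,5.8]
lo = A.lo+B.lo = [-11-5.8, 9.5-5.8, 1.4-5.8] = [-16.800,3.700,-4.400]
hi = A.hi+B.hi = [-5.2+5.8, 15.3+5.8, 6.3+5.8] = [0.600,21.100,12.100]
diag = √(17.4²+17.4²+16.5²) = √877.77 = 29.627

min=[-16.800,3.700,-4.400] max=[0.600,21.100,12.100] diag=29.627
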